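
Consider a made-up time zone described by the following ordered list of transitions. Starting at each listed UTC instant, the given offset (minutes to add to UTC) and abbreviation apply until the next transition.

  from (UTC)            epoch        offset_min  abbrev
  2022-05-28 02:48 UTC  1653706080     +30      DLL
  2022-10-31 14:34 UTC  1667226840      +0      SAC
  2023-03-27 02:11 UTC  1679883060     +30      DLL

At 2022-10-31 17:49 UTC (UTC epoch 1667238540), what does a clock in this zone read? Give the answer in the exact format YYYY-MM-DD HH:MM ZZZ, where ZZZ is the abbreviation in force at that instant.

Query: 2022-10-31 17:49 UTC
Rule 2/3 (SAC, +00:00): 2022-10-31 14:34 UTC ≤ query < 2023-03-27 02:11 UTC
17·60 + 49 + 0 = 1069 min
1069 = 0·1440 + 1069; 1069 = 17·60 + 49 → 17:49, same day
→ 2022-10-31 17:49 SAC

2022-10-31 17:49 SAC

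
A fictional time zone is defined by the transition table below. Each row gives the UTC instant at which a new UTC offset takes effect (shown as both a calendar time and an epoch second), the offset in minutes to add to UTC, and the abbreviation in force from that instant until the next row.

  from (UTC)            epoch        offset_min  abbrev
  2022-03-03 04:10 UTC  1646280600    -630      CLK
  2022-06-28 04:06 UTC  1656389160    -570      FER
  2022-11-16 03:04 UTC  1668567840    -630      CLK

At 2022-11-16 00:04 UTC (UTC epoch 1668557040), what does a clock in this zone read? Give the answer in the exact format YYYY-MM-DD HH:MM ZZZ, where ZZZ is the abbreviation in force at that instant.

Query: 2022-11-16 00:04 UTC
Rule 2/3 (FER, -09:30): 2022-06-28 04:06 UTC ≤ query < 2022-11-16 03:04 UTC
0·60 + 4 - 570 = -566 min
-566 = -1·1440 + 874; 874 = 14·60 + 34 → 14:34, 2022-11-16 - 1 day = 2022-11-15
→ 2022-11-15 14:34 FER

2022-11-15 14:34 FER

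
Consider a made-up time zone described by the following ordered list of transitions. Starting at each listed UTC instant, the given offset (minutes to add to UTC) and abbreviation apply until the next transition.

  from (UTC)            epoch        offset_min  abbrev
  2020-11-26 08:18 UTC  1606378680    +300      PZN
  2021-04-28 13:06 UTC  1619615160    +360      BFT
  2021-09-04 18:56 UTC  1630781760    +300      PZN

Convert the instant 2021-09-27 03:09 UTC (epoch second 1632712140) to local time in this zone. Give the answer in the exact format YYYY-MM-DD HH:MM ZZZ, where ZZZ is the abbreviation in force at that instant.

2021-09-27 08:09 PZN

Query: 2021-09-27 03:09 UTC
Rule 3/3 (PZN, +05:00): 2021-09-04 18:56 UTC ≤ query < +∞
3·60 + 9 + 300 = 489 min
489 = 0·1440 + 489; 489 = 8·60 + 9 → 08:09, same day
→ 2021-09-27 08:09 PZN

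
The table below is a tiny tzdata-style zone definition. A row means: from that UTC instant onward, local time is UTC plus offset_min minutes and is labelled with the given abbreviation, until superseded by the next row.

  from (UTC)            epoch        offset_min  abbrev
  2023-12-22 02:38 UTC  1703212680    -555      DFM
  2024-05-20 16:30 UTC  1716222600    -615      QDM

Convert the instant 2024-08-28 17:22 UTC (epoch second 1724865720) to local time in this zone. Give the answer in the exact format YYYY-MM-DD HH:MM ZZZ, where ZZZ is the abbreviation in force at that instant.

2024-08-28 07:07 QDM

Query: 2024-08-28 17:22 UTC
Rule 2/2 (QDM, -10:15): 2024-05-20 16:30 UTC ≤ query < +∞
17·60 + 22 - 615 = 427 min
427 = 0·1440 + 427; 427 = 7·60 + 7 → 07:07, same day
→ 2024-08-28 07:07 QDM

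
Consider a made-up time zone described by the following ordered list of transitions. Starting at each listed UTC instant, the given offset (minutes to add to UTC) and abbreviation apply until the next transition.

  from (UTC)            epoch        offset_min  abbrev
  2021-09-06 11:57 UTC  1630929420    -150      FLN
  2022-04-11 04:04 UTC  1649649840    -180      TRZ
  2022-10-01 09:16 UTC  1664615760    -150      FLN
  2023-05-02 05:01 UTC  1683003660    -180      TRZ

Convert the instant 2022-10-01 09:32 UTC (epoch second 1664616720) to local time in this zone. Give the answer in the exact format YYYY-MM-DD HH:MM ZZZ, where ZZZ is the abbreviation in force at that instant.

Query: 2022-10-01 09:32 UTC
Rule 3/4 (FLN, -02:30): 2022-10-01 09:16 UTC ≤ query < 2023-05-02 05:01 UTC
9·60 + 32 - 150 = 422 min
422 = 0·1440 + 422; 422 = 7·60 + 2 → 07:02, same day
→ 2022-10-01 07:02 FLN

2022-10-01 07:02 FLN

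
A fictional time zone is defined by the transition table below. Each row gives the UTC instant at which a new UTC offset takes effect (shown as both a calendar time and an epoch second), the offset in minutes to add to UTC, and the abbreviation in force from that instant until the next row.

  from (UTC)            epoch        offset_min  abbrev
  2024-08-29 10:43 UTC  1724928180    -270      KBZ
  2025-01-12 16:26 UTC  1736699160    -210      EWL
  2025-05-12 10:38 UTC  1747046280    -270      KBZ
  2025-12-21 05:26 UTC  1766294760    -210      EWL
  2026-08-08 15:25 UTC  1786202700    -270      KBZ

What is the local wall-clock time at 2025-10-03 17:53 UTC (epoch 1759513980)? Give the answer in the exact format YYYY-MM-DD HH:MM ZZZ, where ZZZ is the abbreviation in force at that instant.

2025-10-03 13:23 KBZ

Query: 2025-10-03 17:53 UTC
Rule 3/5 (KBZ, -04:30): 2025-05-12 10:38 UTC ≤ query < 2025-12-21 05:26 UTC
17·60 + 53 - 270 = 803 min
803 = 0·1440 + 803; 803 = 13·60 + 23 → 13:23, same day
→ 2025-10-03 13:23 KBZ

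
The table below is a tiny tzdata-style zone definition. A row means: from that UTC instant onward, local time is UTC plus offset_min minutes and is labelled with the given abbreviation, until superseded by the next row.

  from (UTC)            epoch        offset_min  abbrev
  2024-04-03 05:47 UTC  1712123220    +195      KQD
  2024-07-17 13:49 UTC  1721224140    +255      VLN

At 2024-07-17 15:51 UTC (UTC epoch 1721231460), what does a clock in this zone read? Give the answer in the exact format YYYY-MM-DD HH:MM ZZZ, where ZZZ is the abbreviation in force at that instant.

2024-07-17 20:06 VLN

Query: 2024-07-17 15:51 UTC
Rule 2/2 (VLN, +04:15): 2024-07-17 13:49 UTC ≤ query < +∞
15·60 + 51 + 255 = 1206 min
1206 = 0·1440 + 1206; 1206 = 20·60 + 6 → 20:06, same day
→ 2024-07-17 20:06 VLN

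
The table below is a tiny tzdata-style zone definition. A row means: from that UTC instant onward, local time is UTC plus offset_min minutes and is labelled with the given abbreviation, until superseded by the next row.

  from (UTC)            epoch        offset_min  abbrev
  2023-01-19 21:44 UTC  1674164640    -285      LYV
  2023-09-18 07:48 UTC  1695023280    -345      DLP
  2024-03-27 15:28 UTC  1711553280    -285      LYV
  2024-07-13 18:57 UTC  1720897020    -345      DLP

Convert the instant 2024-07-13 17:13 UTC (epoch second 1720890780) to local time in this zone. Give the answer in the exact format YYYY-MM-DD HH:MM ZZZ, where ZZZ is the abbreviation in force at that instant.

2024-07-13 12:28 LYV

Query: 2024-07-13 17:13 UTC
Rule 3/4 (LYV, -04:45): 2024-03-27 15:28 UTC ≤ query < 2024-07-13 18:57 UTC
17·60 + 13 - 285 = 748 min
748 = 0·1440 + 748; 748 = 12·60 + 28 → 12:28, same day
→ 2024-07-13 12:28 LYV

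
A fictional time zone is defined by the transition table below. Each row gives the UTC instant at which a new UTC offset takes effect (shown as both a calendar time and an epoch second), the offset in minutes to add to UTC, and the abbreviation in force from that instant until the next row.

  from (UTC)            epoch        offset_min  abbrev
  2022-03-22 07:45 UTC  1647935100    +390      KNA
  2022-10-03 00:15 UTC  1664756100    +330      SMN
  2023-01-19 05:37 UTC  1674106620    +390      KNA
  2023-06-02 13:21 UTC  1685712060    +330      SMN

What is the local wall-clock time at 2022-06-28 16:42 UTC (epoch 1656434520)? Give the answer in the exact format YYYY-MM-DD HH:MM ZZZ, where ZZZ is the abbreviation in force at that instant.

Query: 2022-06-28 16:42 UTC
Rule 1/4 (KNA, +06:30): 2022-03-22 07:45 UTC ≤ query < 2022-10-03 00:15 UTC
16·60 + 42 + 390 = 1392 min
1392 = 0·1440 + 1392; 1392 = 23·60 + 12 → 23:12, same day
→ 2022-06-28 23:12 KNA

2022-06-28 23:12 KNA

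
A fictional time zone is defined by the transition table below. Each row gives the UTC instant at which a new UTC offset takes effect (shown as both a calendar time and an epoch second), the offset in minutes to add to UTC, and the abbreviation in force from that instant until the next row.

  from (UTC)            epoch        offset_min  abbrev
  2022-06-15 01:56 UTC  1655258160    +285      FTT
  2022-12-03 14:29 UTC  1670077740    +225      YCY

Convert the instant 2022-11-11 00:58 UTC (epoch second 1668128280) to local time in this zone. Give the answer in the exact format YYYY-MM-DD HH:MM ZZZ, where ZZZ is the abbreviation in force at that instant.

Query: 2022-11-11 00:58 UTC
Rule 1/2 (FTT, +04:45): 2022-06-15 01:56 UTC ≤ query < 2022-12-03 14:29 UTC
0·60 + 58 + 285 = 343 min
343 = 0·1440 + 343; 343 = 5·60 + 43 → 05:43, same day
→ 2022-11-11 05:43 FTT

2022-11-11 05:43 FTT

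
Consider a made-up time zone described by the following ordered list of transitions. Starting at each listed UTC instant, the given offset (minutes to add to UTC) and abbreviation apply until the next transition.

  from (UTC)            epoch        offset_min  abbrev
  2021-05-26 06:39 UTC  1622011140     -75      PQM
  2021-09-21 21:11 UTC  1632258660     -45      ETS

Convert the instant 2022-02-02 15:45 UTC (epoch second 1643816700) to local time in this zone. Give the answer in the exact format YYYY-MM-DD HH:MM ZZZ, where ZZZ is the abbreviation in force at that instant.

Query: 2022-02-02 15:45 UTC
Rule 2/2 (ETS, -00:45): 2021-09-21 21:11 UTC ≤ query < +∞
15·60 + 45 - 45 = 900 min
900 = 0·1440 + 900; 900 = 15·60 + 0 → 15:00, same day
→ 2022-02-02 15:00 ETS

2022-02-02 15:00 ETS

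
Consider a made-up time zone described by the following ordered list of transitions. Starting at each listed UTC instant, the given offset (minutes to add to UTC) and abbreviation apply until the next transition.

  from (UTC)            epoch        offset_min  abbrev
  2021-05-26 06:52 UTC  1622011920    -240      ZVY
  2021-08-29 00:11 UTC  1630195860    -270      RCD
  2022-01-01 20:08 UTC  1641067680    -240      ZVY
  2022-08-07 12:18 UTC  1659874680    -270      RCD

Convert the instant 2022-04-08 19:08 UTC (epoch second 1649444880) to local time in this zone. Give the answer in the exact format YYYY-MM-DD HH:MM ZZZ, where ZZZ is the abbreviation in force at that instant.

2022-04-08 15:08 ZVY

Query: 2022-04-08 19:08 UTC
Rule 3/4 (ZVY, -04:00): 2022-01-01 20:08 UTC ≤ query < 2022-08-07 12:18 UTC
19·60 + 8 - 240 = 908 min
908 = 0·1440 + 908; 908 = 15·60 + 8 → 15:08, same day
→ 2022-04-08 15:08 ZVY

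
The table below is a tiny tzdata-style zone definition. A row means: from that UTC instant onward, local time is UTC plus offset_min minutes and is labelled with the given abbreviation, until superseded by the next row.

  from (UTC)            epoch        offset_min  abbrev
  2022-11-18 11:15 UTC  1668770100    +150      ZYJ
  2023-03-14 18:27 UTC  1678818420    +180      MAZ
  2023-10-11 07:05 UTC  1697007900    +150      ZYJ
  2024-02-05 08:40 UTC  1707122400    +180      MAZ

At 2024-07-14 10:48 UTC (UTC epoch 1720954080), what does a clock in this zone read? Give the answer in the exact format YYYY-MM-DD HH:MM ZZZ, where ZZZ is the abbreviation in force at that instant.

Query: 2024-07-14 10:48 UTC
Rule 4/4 (MAZ, +03:00): 2024-02-05 08:40 UTC ≤ query < +∞
10·60 + 48 + 180 = 828 min
828 = 0·1440 + 828; 828 = 13·60 + 48 → 13:48, same day
→ 2024-07-14 13:48 MAZ

2024-07-14 13:48 MAZ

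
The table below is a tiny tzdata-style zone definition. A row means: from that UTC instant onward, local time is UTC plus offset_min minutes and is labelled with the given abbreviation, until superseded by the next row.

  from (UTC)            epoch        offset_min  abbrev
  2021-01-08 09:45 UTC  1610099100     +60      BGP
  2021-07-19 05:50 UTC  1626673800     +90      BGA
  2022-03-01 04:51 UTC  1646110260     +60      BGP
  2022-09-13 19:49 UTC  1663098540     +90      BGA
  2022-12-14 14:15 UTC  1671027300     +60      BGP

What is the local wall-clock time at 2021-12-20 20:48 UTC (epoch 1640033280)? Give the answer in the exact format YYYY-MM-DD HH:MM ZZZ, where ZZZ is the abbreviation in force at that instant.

2021-12-20 22:18 BGA

Query: 2021-12-20 20:48 UTC
Rule 2/5 (BGA, +01:30): 2021-07-19 05:50 UTC ≤ query < 2022-03-01 04:51 UTC
20·60 + 48 + 90 = 1338 min
1338 = 0·1440 + 1338; 1338 = 22·60 + 18 → 22:18, same day
→ 2021-12-20 22:18 BGA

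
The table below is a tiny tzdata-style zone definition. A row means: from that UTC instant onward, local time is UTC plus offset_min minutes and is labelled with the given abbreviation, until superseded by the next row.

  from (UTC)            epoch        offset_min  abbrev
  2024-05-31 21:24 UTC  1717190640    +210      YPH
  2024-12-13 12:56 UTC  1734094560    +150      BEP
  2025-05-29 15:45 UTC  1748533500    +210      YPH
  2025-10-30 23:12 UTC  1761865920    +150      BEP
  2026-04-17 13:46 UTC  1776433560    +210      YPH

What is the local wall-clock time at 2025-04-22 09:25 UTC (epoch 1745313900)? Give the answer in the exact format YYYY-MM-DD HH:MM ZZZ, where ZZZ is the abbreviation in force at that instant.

2025-04-22 11:55 BEP

Query: 2025-04-22 09:25 UTC
Rule 2/5 (BEP, +02:30): 2024-12-13 12:56 UTC ≤ query < 2025-05-29 15:45 UTC
9·60 + 25 + 150 = 715 min
715 = 0·1440 + 715; 715 = 11·60 + 55 → 11:55, same day
→ 2025-04-22 11:55 BEP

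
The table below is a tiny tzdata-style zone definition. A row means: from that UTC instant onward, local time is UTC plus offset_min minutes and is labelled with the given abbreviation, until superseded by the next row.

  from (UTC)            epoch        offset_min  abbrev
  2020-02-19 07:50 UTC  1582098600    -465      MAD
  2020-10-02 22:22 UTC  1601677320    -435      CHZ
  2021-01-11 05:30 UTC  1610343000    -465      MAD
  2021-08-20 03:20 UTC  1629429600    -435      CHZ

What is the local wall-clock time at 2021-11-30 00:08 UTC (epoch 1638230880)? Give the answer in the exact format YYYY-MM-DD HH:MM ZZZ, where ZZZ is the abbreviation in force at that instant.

Query: 2021-11-30 00:08 UTC
Rule 4/4 (CHZ, -07:15): 2021-08-20 03:20 UTC ≤ query < +∞
0·60 + 8 - 435 = -427 min
-427 = -1·1440 + 1013; 1013 = 16·60 + 53 → 16:53, 2021-11-30 - 1 day = 2021-11-29
→ 2021-11-29 16:53 CHZ

2021-11-29 16:53 CHZ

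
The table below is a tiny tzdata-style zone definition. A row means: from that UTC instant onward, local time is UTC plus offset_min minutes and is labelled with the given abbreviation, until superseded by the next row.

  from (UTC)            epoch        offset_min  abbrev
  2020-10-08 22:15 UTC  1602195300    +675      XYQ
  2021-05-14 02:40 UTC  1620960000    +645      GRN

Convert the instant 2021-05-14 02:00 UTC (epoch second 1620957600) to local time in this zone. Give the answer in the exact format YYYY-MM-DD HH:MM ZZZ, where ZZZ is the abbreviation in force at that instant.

2021-05-14 13:15 XYQ

Query: 2021-05-14 02:00 UTC
Rule 1/2 (XYQ, +11:15): 2020-10-08 22:15 UTC ≤ query < 2021-05-14 02:40 UTC
2·60 + 0 + 675 = 795 min
795 = 0·1440 + 795; 795 = 13·60 + 15 → 13:15, same day
→ 2021-05-14 13:15 XYQ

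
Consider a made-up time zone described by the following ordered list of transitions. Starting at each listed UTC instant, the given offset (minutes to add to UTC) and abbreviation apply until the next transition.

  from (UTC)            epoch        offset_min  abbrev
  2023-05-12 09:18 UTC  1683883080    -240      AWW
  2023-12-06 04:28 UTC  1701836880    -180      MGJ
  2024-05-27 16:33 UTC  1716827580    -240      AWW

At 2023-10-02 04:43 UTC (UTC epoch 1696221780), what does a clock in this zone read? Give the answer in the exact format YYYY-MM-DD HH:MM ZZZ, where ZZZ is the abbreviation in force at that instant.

Query: 2023-10-02 04:43 UTC
Rule 1/3 (AWW, -04:00): 2023-05-12 09:18 UTC ≤ query < 2023-12-06 04:28 UTC
4·60 + 43 - 240 = 43 min
43 = 0·1440 + 43; 43 = 0·60 + 43 → 00:43, same day
→ 2023-10-02 00:43 AWW

2023-10-02 00:43 AWW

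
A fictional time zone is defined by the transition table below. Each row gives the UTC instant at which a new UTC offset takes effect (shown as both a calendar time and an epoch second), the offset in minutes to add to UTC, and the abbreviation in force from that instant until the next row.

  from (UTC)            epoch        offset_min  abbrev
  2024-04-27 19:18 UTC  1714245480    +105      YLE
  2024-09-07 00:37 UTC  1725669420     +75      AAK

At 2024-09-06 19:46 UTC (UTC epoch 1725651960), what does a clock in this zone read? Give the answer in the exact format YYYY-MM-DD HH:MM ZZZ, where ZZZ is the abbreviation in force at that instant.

Query: 2024-09-06 19:46 UTC
Rule 1/2 (YLE, +01:45): 2024-04-27 19:18 UTC ≤ query < 2024-09-07 00:37 UTC
19·60 + 46 + 105 = 1291 min
1291 = 0·1440 + 1291; 1291 = 21·60 + 31 → 21:31, same day
→ 2024-09-06 21:31 YLE

2024-09-06 21:31 YLE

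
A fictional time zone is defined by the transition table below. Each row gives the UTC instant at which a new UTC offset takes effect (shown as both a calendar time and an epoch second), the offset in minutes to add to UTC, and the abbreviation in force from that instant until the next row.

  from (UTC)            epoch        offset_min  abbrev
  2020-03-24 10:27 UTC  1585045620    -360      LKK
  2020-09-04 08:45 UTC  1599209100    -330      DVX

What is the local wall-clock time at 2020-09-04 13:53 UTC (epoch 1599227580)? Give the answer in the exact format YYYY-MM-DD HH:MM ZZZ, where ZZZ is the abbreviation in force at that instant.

Query: 2020-09-04 13:53 UTC
Rule 2/2 (DVX, -05:30): 2020-09-04 08:45 UTC ≤ query < +∞
13·60 + 53 - 330 = 503 min
503 = 0·1440 + 503; 503 = 8·60 + 23 → 08:23, same day
→ 2020-09-04 08:23 DVX

2020-09-04 08:23 DVX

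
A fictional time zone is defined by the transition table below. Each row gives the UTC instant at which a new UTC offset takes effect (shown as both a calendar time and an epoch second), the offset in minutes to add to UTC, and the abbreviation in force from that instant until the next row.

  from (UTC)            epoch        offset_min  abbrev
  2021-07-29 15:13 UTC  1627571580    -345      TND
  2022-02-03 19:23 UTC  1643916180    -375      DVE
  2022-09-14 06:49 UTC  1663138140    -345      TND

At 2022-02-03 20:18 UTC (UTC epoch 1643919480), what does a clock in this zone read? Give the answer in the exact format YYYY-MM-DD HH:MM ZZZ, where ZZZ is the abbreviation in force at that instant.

Query: 2022-02-03 20:18 UTC
Rule 2/3 (DVE, -06:15): 2022-02-03 19:23 UTC ≤ query < 2022-09-14 06:49 UTC
20·60 + 18 - 375 = 843 min
843 = 0·1440 + 843; 843 = 14·60 + 3 → 14:03, same day
→ 2022-02-03 14:03 DVE

2022-02-03 14:03 DVE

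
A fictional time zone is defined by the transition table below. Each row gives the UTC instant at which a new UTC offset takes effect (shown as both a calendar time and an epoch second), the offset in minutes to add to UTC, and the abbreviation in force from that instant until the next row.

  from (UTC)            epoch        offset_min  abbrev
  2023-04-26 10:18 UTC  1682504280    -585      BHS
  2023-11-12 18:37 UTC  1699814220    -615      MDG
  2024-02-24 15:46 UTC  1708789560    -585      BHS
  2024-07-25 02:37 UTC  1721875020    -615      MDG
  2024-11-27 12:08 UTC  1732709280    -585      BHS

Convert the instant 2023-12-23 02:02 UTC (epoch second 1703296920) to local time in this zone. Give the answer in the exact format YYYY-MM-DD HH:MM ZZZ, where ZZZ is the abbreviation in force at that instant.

Query: 2023-12-23 02:02 UTC
Rule 2/5 (MDG, -10:15): 2023-11-12 18:37 UTC ≤ query < 2024-02-24 15:46 UTC
2·60 + 2 - 615 = -493 min
-493 = -1·1440 + 947; 947 = 15·60 + 47 → 15:47, 2023-12-23 - 1 day = 2023-12-22
→ 2023-12-22 15:47 MDG

2023-12-22 15:47 MDG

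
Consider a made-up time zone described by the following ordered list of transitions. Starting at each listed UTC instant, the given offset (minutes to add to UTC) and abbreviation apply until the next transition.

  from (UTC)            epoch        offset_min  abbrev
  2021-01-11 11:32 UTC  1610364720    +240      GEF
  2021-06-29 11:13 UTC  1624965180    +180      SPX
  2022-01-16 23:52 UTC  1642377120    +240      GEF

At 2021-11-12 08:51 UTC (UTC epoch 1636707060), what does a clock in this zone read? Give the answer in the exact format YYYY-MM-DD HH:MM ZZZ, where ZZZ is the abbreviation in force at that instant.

Query: 2021-11-12 08:51 UTC
Rule 2/3 (SPX, +03:00): 2021-06-29 11:13 UTC ≤ query < 2022-01-16 23:52 UTC
8·60 + 51 + 180 = 711 min
711 = 0·1440 + 711; 711 = 11·60 + 51 → 11:51, same day
→ 2021-11-12 11:51 SPX

2021-11-12 11:51 SPX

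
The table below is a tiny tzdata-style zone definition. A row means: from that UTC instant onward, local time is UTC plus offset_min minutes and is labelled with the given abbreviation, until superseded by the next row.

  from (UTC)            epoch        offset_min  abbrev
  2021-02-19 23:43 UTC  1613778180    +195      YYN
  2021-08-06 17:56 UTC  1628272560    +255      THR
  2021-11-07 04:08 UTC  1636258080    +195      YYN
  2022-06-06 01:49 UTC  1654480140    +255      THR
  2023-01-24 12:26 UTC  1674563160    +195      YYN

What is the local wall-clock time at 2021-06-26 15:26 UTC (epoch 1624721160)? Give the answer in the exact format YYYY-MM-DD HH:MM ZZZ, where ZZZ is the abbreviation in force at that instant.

Query: 2021-06-26 15:26 UTC
Rule 1/5 (YYN, +03:15): 2021-02-19 23:43 UTC ≤ query < 2021-08-06 17:56 UTC
15·60 + 26 + 195 = 1121 min
1121 = 0·1440 + 1121; 1121 = 18·60 + 41 → 18:41, same day
→ 2021-06-26 18:41 YYN

2021-06-26 18:41 YYN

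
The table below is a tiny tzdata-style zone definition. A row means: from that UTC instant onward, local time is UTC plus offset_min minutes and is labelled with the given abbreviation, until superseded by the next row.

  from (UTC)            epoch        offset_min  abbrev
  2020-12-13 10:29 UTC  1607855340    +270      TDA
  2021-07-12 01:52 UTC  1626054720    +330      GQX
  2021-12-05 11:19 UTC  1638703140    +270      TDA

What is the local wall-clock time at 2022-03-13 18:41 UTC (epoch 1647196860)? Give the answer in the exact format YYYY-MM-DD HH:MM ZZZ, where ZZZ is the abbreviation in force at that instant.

2022-03-13 23:11 TDA

Query: 2022-03-13 18:41 UTC
Rule 3/3 (TDA, +04:30): 2021-12-05 11:19 UTC ≤ query < +∞
18·60 + 41 + 270 = 1391 min
1391 = 0·1440 + 1391; 1391 = 23·60 + 11 → 23:11, same day
→ 2022-03-13 23:11 TDA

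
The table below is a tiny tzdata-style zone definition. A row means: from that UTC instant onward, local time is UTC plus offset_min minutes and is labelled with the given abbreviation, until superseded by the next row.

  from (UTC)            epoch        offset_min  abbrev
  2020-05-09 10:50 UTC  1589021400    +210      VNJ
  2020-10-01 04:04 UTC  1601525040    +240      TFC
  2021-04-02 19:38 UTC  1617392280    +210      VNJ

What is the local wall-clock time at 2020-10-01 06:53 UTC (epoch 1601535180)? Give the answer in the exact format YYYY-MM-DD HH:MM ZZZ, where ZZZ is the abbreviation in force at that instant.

Query: 2020-10-01 06:53 UTC
Rule 2/3 (TFC, +04:00): 2020-10-01 04:04 UTC ≤ query < 2021-04-02 19:38 UTC
6·60 + 53 + 240 = 653 min
653 = 0·1440 + 653; 653 = 10·60 + 53 → 10:53, same day
→ 2020-10-01 10:53 TFC

2020-10-01 10:53 TFC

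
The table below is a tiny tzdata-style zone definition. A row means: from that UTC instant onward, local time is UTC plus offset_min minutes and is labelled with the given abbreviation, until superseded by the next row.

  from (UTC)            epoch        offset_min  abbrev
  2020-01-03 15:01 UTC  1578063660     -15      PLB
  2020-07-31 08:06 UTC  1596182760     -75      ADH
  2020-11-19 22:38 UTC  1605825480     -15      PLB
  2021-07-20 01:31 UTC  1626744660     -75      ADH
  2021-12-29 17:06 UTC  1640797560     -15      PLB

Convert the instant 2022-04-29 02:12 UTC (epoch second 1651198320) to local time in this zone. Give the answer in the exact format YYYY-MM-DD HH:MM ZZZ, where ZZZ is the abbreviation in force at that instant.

2022-04-29 01:57 PLB

Query: 2022-04-29 02:12 UTC
Rule 5/5 (PLB, -00:15): 2021-12-29 17:06 UTC ≤ query < +∞
2·60 + 12 - 15 = 117 min
117 = 0·1440 + 117; 117 = 1·60 + 57 → 01:57, same day
→ 2022-04-29 01:57 PLB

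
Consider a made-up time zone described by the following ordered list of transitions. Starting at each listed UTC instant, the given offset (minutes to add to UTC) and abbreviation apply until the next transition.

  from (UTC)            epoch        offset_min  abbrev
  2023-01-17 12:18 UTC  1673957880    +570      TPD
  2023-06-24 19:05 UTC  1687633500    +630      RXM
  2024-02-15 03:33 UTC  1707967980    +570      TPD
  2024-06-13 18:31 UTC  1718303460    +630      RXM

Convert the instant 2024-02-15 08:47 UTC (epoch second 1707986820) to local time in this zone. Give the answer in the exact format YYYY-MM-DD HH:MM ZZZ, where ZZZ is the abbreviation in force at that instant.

Query: 2024-02-15 08:47 UTC
Rule 3/4 (TPD, +09:30): 2024-02-15 03:33 UTC ≤ query < 2024-06-13 18:31 UTC
8·60 + 47 + 570 = 1097 min
1097 = 0·1440 + 1097; 1097 = 18·60 + 17 → 18:17, same day
→ 2024-02-15 18:17 TPD

2024-02-15 18:17 TPD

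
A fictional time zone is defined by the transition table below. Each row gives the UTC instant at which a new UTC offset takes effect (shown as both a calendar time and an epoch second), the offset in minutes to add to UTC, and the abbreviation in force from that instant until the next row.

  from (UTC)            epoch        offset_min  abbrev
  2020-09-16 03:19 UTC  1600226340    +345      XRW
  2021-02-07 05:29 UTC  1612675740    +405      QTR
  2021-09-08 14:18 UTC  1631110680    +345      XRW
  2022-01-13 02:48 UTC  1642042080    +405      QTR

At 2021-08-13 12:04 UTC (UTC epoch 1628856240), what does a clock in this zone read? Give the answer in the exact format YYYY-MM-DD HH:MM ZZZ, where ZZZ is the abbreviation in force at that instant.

Query: 2021-08-13 12:04 UTC
Rule 2/4 (QTR, +06:45): 2021-02-07 05:29 UTC ≤ query < 2021-09-08 14:18 UTC
12·60 + 4 + 405 = 1129 min
1129 = 0·1440 + 1129; 1129 = 18·60 + 49 → 18:49, same day
→ 2021-08-13 18:49 QTR

2021-08-13 18:49 QTR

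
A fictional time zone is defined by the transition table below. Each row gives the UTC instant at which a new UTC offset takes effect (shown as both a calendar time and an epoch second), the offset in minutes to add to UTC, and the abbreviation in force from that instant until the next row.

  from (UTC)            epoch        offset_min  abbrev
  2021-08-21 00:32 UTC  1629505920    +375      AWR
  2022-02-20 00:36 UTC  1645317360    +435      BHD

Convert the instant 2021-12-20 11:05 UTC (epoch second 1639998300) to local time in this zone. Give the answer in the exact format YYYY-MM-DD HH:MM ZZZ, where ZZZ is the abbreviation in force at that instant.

Query: 2021-12-20 11:05 UTC
Rule 1/2 (AWR, +06:15): 2021-08-21 00:32 UTC ≤ query < 2022-02-20 00:36 UTC
11·60 + 5 + 375 = 1040 min
1040 = 0·1440 + 1040; 1040 = 17·60 + 20 → 17:20, same day
→ 2021-12-20 17:20 AWR

2021-12-20 17:20 AWR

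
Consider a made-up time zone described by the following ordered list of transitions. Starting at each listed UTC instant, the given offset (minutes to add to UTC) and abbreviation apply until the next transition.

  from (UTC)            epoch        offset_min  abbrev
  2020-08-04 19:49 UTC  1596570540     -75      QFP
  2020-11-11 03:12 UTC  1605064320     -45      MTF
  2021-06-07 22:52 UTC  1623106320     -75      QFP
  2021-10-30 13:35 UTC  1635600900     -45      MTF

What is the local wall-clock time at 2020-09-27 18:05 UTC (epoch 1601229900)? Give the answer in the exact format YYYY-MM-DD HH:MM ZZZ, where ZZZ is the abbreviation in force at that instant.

Query: 2020-09-27 18:05 UTC
Rule 1/4 (QFP, -01:15): 2020-08-04 19:49 UTC ≤ query < 2020-11-11 03:12 UTC
18·60 + 5 - 75 = 1010 min
1010 = 0·1440 + 1010; 1010 = 16·60 + 50 → 16:50, same day
→ 2020-09-27 16:50 QFP

2020-09-27 16:50 QFP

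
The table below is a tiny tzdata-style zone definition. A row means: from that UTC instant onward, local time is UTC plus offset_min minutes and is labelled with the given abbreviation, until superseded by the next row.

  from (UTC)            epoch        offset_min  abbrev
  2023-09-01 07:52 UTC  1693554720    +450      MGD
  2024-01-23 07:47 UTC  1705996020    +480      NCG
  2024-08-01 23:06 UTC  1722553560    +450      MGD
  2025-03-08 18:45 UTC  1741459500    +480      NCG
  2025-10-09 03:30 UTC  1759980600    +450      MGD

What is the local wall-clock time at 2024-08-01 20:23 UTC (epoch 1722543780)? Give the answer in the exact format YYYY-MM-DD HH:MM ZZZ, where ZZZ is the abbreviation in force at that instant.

Query: 2024-08-01 20:23 UTC
Rule 2/5 (NCG, +08:00): 2024-01-23 07:47 UTC ≤ query < 2024-08-01 23:06 UTC
20·60 + 23 + 480 = 1703 min
1703 = 1·1440 + 263; 263 = 4·60 + 23 → 04:23, 2024-08-01 + 1 day = 2024-08-02
→ 2024-08-02 04:23 NCG

2024-08-02 04:23 NCG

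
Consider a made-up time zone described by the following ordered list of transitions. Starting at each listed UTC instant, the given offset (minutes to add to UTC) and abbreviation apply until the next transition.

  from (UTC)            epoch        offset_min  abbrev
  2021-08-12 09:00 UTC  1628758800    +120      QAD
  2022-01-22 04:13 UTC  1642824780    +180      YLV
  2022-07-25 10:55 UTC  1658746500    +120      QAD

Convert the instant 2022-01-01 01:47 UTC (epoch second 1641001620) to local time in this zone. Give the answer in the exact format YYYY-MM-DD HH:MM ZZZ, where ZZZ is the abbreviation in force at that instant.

2022-01-01 03:47 QAD

Query: 2022-01-01 01:47 UTC
Rule 1/3 (QAD, +02:00): 2021-08-12 09:00 UTC ≤ query < 2022-01-22 04:13 UTC
1·60 + 47 + 120 = 227 min
227 = 0·1440 + 227; 227 = 3·60 + 47 → 03:47, same day
→ 2022-01-01 03:47 QAD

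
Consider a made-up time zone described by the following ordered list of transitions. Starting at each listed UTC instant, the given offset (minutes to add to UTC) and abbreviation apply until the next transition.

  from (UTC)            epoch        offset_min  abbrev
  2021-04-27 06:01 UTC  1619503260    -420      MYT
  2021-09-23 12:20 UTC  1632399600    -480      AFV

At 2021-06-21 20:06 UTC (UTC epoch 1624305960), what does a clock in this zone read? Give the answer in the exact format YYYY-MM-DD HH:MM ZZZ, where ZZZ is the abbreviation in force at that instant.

2021-06-21 13:06 MYT

Query: 2021-06-21 20:06 UTC
Rule 1/2 (MYT, -07:00): 2021-04-27 06:01 UTC ≤ query < 2021-09-23 12:20 UTC
20·60 + 6 - 420 = 786 min
786 = 0·1440 + 786; 786 = 13·60 + 6 → 13:06, same day
→ 2021-06-21 13:06 MYT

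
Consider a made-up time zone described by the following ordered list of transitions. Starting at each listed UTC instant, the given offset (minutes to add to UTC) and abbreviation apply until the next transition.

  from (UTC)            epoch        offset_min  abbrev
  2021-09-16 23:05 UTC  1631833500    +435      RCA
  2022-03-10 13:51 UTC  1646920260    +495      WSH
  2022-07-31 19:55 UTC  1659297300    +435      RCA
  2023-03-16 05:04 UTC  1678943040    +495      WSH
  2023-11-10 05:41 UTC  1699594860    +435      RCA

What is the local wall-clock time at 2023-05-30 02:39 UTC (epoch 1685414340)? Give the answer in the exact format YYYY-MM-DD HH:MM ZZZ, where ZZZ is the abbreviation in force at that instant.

2023-05-30 10:54 WSH

Query: 2023-05-30 02:39 UTC
Rule 4/5 (WSH, +08:15): 2023-03-16 05:04 UTC ≤ query < 2023-11-10 05:41 UTC
2·60 + 39 + 495 = 654 min
654 = 0·1440 + 654; 654 = 10·60 + 54 → 10:54, same day
→ 2023-05-30 10:54 WSH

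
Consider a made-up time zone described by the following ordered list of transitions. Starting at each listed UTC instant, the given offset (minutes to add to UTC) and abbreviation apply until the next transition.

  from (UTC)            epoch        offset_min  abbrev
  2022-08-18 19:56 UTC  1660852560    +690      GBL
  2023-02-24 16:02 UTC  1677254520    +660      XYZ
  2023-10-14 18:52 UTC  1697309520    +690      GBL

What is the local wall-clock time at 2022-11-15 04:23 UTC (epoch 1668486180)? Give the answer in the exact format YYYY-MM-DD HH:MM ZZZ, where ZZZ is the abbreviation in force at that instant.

Query: 2022-11-15 04:23 UTC
Rule 1/3 (GBL, +11:30): 2022-08-18 19:56 UTC ≤ query < 2023-02-24 16:02 UTC
4·60 + 23 + 690 = 953 min
953 = 0·1440 + 953; 953 = 15·60 + 53 → 15:53, same day
→ 2022-11-15 15:53 GBL

2022-11-15 15:53 GBL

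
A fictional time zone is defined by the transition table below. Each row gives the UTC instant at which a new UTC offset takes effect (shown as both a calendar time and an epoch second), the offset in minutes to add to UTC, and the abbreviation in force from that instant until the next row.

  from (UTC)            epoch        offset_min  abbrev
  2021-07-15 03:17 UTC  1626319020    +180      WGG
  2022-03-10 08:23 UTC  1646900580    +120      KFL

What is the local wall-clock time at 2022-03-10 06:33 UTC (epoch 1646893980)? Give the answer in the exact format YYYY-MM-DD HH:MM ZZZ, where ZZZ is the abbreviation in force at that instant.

2022-03-10 09:33 WGG

Query: 2022-03-10 06:33 UTC
Rule 1/2 (WGG, +03:00): 2021-07-15 03:17 UTC ≤ query < 2022-03-10 08:23 UTC
6·60 + 33 + 180 = 573 min
573 = 0·1440 + 573; 573 = 9·60 + 33 → 09:33, same day
→ 2022-03-10 09:33 WGG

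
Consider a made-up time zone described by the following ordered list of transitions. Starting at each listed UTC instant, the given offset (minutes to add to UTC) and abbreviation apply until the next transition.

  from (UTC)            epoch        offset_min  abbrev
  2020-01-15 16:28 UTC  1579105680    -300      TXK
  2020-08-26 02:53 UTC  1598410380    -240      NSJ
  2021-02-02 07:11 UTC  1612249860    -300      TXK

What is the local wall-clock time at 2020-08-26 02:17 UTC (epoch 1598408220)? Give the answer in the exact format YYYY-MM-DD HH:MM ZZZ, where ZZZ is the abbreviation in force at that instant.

2020-08-25 21:17 TXK

Query: 2020-08-26 02:17 UTC
Rule 1/3 (TXK, -05:00): 2020-01-15 16:28 UTC ≤ query < 2020-08-26 02:53 UTC
2·60 + 17 - 300 = -163 min
-163 = -1·1440 + 1277; 1277 = 21·60 + 17 → 21:17, 2020-08-26 - 1 day = 2020-08-25
→ 2020-08-25 21:17 TXK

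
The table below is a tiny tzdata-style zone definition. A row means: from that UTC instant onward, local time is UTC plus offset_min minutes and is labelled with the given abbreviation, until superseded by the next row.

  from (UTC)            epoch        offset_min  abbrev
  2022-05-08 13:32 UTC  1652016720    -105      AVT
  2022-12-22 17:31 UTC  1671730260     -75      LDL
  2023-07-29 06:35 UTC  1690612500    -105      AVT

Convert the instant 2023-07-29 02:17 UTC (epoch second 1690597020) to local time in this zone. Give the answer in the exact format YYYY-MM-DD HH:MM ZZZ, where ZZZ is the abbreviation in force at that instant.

Query: 2023-07-29 02:17 UTC
Rule 2/3 (LDL, -01:15): 2022-12-22 17:31 UTC ≤ query < 2023-07-29 06:35 UTC
2·60 + 17 - 75 = 62 min
62 = 0·1440 + 62; 62 = 1·60 + 2 → 01:02, same day
→ 2023-07-29 01:02 LDL

2023-07-29 01:02 LDL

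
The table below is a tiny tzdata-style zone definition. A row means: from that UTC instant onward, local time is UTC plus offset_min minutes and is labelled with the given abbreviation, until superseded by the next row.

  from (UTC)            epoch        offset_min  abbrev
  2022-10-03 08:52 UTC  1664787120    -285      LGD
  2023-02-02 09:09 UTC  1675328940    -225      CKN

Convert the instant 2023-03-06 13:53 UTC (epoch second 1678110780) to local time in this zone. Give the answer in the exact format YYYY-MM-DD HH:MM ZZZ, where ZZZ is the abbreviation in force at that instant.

Query: 2023-03-06 13:53 UTC
Rule 2/2 (CKN, -03:45): 2023-02-02 09:09 UTC ≤ query < +∞
13·60 + 53 - 225 = 608 min
608 = 0·1440 + 608; 608 = 10·60 + 8 → 10:08, same day
→ 2023-03-06 10:08 CKN

2023-03-06 10:08 CKN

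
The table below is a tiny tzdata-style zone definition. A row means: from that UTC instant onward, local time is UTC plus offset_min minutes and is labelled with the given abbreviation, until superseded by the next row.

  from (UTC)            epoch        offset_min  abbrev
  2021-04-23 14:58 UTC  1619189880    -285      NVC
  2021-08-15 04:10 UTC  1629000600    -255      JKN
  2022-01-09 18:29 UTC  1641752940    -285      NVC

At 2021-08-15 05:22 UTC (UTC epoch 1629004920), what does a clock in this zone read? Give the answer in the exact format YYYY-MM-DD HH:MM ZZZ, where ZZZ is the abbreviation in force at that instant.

2021-08-15 01:07 JKN

Query: 2021-08-15 05:22 UTC
Rule 2/3 (JKN, -04:15): 2021-08-15 04:10 UTC ≤ query < 2022-01-09 18:29 UTC
5·60 + 22 - 255 = 67 min
67 = 0·1440 + 67; 67 = 1·60 + 7 → 01:07, same day
→ 2021-08-15 01:07 JKN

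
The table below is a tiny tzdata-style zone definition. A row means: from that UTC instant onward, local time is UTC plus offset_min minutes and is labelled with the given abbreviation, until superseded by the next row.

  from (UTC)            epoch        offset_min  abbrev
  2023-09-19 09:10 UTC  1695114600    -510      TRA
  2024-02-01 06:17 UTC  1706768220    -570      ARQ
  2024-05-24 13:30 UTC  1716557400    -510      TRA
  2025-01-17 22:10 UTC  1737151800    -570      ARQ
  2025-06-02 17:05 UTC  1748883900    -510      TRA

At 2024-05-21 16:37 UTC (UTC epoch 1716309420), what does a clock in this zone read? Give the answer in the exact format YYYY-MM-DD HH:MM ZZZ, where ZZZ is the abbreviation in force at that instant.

Query: 2024-05-21 16:37 UTC
Rule 2/5 (ARQ, -09:30): 2024-02-01 06:17 UTC ≤ query < 2024-05-24 13:30 UTC
16·60 + 37 - 570 = 427 min
427 = 0·1440 + 427; 427 = 7·60 + 7 → 07:07, same day
→ 2024-05-21 07:07 ARQ

2024-05-21 07:07 ARQ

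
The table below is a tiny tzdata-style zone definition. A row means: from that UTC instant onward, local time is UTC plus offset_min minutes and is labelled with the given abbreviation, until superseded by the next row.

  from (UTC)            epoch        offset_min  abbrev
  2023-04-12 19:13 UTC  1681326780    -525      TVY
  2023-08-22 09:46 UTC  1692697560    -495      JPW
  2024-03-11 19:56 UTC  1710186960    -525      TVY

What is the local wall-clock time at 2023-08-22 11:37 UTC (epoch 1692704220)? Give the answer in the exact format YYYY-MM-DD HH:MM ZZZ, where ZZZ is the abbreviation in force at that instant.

Query: 2023-08-22 11:37 UTC
Rule 2/3 (JPW, -08:15): 2023-08-22 09:46 UTC ≤ query < 2024-03-11 19:56 UTC
11·60 + 37 - 495 = 202 min
202 = 0·1440 + 202; 202 = 3·60 + 22 → 03:22, same day
→ 2023-08-22 03:22 JPW

2023-08-22 03:22 JPW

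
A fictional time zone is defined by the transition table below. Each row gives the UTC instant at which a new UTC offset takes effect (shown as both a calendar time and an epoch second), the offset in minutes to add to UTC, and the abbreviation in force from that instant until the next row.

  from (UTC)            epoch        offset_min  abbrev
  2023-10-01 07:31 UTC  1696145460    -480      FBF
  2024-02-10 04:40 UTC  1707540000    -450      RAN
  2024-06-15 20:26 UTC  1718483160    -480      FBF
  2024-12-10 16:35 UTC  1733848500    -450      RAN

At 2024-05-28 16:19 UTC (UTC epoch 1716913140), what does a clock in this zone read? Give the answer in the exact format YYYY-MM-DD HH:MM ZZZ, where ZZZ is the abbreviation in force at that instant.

Query: 2024-05-28 16:19 UTC
Rule 2/4 (RAN, -07:30): 2024-02-10 04:40 UTC ≤ query < 2024-06-15 20:26 UTC
16·60 + 19 - 450 = 529 min
529 = 0·1440 + 529; 529 = 8·60 + 49 → 08:49, same day
→ 2024-05-28 08:49 RAN

2024-05-28 08:49 RAN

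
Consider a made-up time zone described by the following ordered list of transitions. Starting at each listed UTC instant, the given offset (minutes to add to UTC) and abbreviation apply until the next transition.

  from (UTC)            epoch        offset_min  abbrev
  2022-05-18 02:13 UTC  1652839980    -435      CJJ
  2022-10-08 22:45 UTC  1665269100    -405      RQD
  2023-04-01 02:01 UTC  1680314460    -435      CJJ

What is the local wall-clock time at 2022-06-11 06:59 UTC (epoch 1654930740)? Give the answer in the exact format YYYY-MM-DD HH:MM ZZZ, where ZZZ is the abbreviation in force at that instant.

2022-06-10 23:44 CJJ

Query: 2022-06-11 06:59 UTC
Rule 1/3 (CJJ, -07:15): 2022-05-18 02:13 UTC ≤ query < 2022-10-08 22:45 UTC
6·60 + 59 - 435 = -16 min
-16 = -1·1440 + 1424; 1424 = 23·60 + 44 → 23:44, 2022-06-11 - 1 day = 2022-06-10
→ 2022-06-10 23:44 CJJ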